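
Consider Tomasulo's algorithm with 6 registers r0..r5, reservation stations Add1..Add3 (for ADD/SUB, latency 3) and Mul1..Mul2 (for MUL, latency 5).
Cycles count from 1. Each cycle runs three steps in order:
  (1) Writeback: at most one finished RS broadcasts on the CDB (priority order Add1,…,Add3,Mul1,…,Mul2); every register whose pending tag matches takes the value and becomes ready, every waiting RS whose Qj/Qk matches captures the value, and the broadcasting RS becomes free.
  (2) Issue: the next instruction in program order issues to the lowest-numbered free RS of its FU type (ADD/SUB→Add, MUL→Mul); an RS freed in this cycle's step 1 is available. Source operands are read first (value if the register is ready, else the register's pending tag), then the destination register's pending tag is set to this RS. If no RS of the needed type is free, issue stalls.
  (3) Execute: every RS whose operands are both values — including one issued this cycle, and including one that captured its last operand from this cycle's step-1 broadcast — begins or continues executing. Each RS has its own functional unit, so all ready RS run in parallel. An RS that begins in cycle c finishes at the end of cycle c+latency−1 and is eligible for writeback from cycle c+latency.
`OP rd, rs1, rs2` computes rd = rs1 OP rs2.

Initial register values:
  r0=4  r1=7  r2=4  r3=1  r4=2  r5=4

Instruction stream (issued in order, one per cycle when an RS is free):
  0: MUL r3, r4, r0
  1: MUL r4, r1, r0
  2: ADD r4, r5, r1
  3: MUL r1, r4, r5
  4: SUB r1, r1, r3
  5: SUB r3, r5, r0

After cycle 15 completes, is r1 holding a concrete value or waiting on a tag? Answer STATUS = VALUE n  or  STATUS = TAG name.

cycle 1: issue MUL r3<-Mul1 // r0:4,r1:7,r2:4,r3:Mul1,r4:2,r5:4
cycle 2: issue MUL r4<-Mul2 // r0:4,r1:7,r2:4,r3:Mul1,r4:Mul2,r5:4
cycle 3: issue ADD r4<-Add1 // r0:4,r1:7,r2:4,r3:Mul1,r4:Add1,r5:4
cycle 4: stall // r0:4,r1:7,r2:4,r3:Mul1,r4:Add1,r5:4
cycle 5: stall // r0:4,r1:7,r2:4,r3:Mul1,r4:Add1,r5:4
cycle 6: CDB Add1=11; stall // r0:4,r1:7,r2:4,r3:Mul1,r4:11,r5:4
cycle 7: CDB Mul1=8; issue MUL r1<-Mul1 // r0:4,r1:Mul1,r2:4,r3:8,r4:11,r5:4
cycle 8: CDB Mul2=28; issue SUB r1<-Add1 // r0:4,r1:Add1,r2:4,r3:8,r4:11,r5:4
cycle 9: issue SUB r3<-Add2 // r0:4,r1:Add1,r2:4,r3:Add2,r4:11,r5:4
cycle 10: - // r0:4,r1:Add1,r2:4,r3:Add2,r4:11,r5:4
cycle 11: - // r0:4,r1:Add1,r2:4,r3:Add2,r4:11,r5:4
cycle 12: CDB Add2=0 // r0:4,r1:Add1,r2:4,r3:0,r4:11,r5:4
cycle 13: CDB Mul1=44 // r0:4,r1:Add1,r2:4,r3:0,r4:11,r5:4
cycle 14: - // r0:4,r1:Add1,r2:4,r3:0,r4:11,r5:4
cycle 15: - // r0:4,r1:Add1,r2:4,r3:0,r4:11,r5:4

STATUS = TAG Add1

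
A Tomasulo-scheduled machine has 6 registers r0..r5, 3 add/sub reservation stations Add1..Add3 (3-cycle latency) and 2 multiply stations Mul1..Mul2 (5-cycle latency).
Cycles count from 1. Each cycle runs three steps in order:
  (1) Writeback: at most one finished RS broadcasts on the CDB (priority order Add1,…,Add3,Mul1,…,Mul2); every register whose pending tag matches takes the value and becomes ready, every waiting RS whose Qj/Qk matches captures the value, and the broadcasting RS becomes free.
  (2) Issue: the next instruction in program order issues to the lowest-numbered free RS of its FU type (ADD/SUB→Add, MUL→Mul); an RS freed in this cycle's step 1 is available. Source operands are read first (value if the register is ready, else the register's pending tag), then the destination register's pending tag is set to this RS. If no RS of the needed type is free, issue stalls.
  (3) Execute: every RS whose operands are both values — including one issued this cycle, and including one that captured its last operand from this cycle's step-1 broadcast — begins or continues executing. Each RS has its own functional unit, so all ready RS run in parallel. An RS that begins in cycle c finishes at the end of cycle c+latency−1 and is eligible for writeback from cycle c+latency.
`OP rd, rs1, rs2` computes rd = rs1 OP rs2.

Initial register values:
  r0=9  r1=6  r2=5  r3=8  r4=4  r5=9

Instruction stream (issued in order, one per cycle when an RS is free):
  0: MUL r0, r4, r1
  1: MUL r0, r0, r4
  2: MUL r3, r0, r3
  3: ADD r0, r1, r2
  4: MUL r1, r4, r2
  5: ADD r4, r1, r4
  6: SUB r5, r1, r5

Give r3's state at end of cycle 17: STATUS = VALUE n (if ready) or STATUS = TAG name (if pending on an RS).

cycle 1: issue MUL r0<-Mul1 // r0:Mul1,r1:6,r2:5,r3:8,r4:4,r5:9
cycle 2: issue MUL r0<-Mul2 // r0:Mul2,r1:6,r2:5,r3:8,r4:4,r5:9
cycle 3: stall // r0:Mul2,r1:6,r2:5,r3:8,r4:4,r5:9
cycle 4: stall // r0:Mul2,r1:6,r2:5,r3:8,r4:4,r5:9
cycle 5: stall // r0:Mul2,r1:6,r2:5,r3:8,r4:4,r5:9
cycle 6: CDB Mul1=24; issue MUL r3<-Mul1 // r0:Mul2,r1:6,r2:5,r3:Mul1,r4:4,r5:9
cycle 7: issue ADD r0<-Add1 // r0:Add1,r1:6,r2:5,r3:Mul1,r4:4,r5:9
cycle 8: stall // r0:Add1,r1:6,r2:5,r3:Mul1,r4:4,r5:9
cycle 9: stall // r0:Add1,r1:6,r2:5,r3:Mul1,r4:4,r5:9
cycle 10: CDB Add1=11; stall // r0:11,r1:6,r2:5,r3:Mul1,r4:4,r5:9
cycle 11: CDB Mul2=96; issue MUL r1<-Mul2 // r0:11,r1:Mul2,r2:5,r3:Mul1,r4:4,r5:9
cycle 12: issue ADD r4<-Add1 // r0:11,r1:Mul2,r2:5,r3:Mul1,r4:Add1,r5:9
cycle 13: issue SUB r5<-Add2 // r0:11,r1:Mul2,r2:5,r3:Mul1,r4:Add1,r5:Add2
cycle 14: - // r0:11,r1:Mul2,r2:5,r3:Mul1,r4:Add1,r5:Add2
cycle 15: - // r0:11,r1:Mul2,r2:5,r3:Mul1,r4:Add1,r5:Add2
cycle 16: CDB Mul1=768 // r0:11,r1:Mul2,r2:5,r3:768,r4:Add1,r5:Add2
cycle 17: CDB Mul2=20 // r0:11,r1:20,r2:5,r3:768,r4:Add1,r5:Add2

STATUS = VALUE 768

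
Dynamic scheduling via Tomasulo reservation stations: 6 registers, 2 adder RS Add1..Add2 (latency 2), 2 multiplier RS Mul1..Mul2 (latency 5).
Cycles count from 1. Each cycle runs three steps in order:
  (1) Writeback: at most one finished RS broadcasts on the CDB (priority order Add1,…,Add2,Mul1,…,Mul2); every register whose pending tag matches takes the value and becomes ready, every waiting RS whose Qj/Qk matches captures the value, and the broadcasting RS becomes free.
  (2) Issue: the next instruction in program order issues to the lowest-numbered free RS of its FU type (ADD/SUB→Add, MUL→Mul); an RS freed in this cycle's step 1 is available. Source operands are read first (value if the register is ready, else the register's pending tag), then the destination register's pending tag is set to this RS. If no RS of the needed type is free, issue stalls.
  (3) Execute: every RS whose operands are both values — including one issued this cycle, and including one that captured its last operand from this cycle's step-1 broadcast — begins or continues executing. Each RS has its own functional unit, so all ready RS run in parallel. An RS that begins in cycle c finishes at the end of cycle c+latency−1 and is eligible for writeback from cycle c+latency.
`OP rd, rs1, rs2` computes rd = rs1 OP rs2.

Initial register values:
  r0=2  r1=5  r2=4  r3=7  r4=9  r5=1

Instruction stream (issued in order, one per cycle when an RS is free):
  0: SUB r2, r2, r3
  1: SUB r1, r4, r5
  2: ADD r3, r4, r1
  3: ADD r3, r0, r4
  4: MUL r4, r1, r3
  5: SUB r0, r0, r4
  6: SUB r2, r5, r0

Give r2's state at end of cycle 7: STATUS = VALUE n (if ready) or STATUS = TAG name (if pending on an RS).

STATUS = TAG Add2

c1: issue SUB r2<-Add1 | r0:2,r1:5,r2:Add1,r3:7,r4:9,r5:1
c2: issue SUB r1<-Add2 | r0:2,r1:Add2,r2:Add1,r3:7,r4:9,r5:1
c3: CDB Add1=-3; issue ADD r3<-Add1 | r0:2,r1:Add2,r2:-3,r3:Add1,r4:9,r5:1
c4: CDB Add2=8; issue ADD r3<-Add2 | r0:2,r1:8,r2:-3,r3:Add2,r4:9,r5:1
c5: issue MUL r4<-Mul1 | r0:2,r1:8,r2:-3,r3:Add2,r4:Mul1,r5:1
c6: CDB Add1=17; issue SUB r0<-Add1 | r0:Add1,r1:8,r2:-3,r3:Add2,r4:Mul1,r5:1
c7: CDB Add2=11; issue SUB r2<-Add2 | r0:Add1,r1:8,r2:Add2,r3:11,r4:Mul1,r5:1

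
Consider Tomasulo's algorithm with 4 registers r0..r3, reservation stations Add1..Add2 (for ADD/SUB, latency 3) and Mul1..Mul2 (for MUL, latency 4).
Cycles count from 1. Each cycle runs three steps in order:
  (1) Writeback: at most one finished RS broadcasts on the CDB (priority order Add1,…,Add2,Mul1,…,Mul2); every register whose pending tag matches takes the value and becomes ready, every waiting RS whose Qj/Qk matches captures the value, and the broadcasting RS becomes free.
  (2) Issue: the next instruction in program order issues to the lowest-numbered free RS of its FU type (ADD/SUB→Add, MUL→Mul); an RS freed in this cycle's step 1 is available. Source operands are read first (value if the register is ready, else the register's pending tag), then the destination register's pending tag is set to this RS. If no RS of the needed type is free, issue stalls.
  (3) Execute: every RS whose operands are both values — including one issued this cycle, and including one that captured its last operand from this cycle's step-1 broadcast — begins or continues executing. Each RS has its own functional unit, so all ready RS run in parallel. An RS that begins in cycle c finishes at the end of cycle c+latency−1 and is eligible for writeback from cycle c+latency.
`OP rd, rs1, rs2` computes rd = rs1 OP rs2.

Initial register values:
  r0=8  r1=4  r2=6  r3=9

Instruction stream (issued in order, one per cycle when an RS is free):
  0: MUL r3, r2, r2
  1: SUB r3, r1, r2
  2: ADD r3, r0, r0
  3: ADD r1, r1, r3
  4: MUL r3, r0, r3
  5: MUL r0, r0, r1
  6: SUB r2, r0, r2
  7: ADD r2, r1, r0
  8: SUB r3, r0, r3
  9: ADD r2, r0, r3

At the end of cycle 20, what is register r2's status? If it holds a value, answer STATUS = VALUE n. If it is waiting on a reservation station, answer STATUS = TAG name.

STATUS = TAG Add2

cycle 1: issue MUL r3<-Mul1 // r0:8,r1:4,r2:6,r3:Mul1
cycle 2: issue SUB r3<-Add1 // r0:8,r1:4,r2:6,r3:Add1
cycle 3: issue ADD r3<-Add2 // r0:8,r1:4,r2:6,r3:Add2
cycle 4: stall // r0:8,r1:4,r2:6,r3:Add2
cycle 5: CDB Add1=-2; issue ADD r1<-Add1 // r0:8,r1:Add1,r2:6,r3:Add2
cycle 6: CDB Add2=16; issue MUL r3<-Mul2 // r0:8,r1:Add1,r2:6,r3:Mul2
cycle 7: CDB Mul1=36; issue MUL r0<-Mul1 // r0:Mul1,r1:Add1,r2:6,r3:Mul2
cycle 8: issue SUB r2<-Add2 // r0:Mul1,r1:Add1,r2:Add2,r3:Mul2
cycle 9: CDB Add1=20; issue ADD r2<-Add1 // r0:Mul1,r1:20,r2:Add1,r3:Mul2
cycle 10: CDB Mul2=128; stall // r0:Mul1,r1:20,r2:Add1,r3:128
cycle 11: stall // r0:Mul1,r1:20,r2:Add1,r3:128
cycle 12: stall // r0:Mul1,r1:20,r2:Add1,r3:128
cycle 13: CDB Mul1=160; stall // r0:160,r1:20,r2:Add1,r3:128
cycle 14: stall // r0:160,r1:20,r2:Add1,r3:128
cycle 15: stall // r0:160,r1:20,r2:Add1,r3:128
cycle 16: CDB Add1=180; issue SUB r3<-Add1 // r0:160,r1:20,r2:180,r3:Add1
cycle 17: CDB Add2=154; issue ADD r2<-Add2 // r0:160,r1:20,r2:Add2,r3:Add1
cycle 18: - // r0:160,r1:20,r2:Add2,r3:Add1
cycle 19: CDB Add1=32 // r0:160,r1:20,r2:Add2,r3:32
cycle 20: - // r0:160,r1:20,r2:Add2,r3:32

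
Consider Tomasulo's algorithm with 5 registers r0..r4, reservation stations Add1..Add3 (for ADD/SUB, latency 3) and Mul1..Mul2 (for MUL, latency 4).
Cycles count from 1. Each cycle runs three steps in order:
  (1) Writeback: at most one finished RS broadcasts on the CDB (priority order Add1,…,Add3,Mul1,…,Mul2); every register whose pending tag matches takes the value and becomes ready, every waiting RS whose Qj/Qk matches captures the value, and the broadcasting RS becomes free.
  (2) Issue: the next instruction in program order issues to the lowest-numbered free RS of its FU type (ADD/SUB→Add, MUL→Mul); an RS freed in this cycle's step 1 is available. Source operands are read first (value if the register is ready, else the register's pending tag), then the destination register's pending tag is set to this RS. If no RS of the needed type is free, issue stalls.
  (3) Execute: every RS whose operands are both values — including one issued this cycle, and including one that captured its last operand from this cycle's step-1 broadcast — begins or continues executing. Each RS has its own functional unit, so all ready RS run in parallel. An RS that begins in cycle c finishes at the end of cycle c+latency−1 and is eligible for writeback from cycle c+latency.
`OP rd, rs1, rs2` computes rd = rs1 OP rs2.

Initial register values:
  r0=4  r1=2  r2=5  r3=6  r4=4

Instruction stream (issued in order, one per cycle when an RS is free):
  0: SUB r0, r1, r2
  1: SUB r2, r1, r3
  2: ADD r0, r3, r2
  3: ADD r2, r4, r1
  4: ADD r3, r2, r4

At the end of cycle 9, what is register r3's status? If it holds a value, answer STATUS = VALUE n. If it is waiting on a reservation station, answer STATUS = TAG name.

STATUS = TAG Add2

cycle 1: issue SUB r0<-Add1 // r0:Add1,r1:2,r2:5,r3:6,r4:4
cycle 2: issue SUB r2<-Add2 // r0:Add1,r1:2,r2:Add2,r3:6,r4:4
cycle 3: issue ADD r0<-Add3 // r0:Add3,r1:2,r2:Add2,r3:6,r4:4
cycle 4: CDB Add1=-3; issue ADD r2<-Add1 // r0:Add3,r1:2,r2:Add1,r3:6,r4:4
cycle 5: CDB Add2=-4; issue ADD r3<-Add2 // r0:Add3,r1:2,r2:Add1,r3:Add2,r4:4
cycle 6: - // r0:Add3,r1:2,r2:Add1,r3:Add2,r4:4
cycle 7: CDB Add1=6 // r0:Add3,r1:2,r2:6,r3:Add2,r4:4
cycle 8: CDB Add3=2 // r0:2,r1:2,r2:6,r3:Add2,r4:4
cycle 9: - // r0:2,r1:2,r2:6,r3:Add2,r4:4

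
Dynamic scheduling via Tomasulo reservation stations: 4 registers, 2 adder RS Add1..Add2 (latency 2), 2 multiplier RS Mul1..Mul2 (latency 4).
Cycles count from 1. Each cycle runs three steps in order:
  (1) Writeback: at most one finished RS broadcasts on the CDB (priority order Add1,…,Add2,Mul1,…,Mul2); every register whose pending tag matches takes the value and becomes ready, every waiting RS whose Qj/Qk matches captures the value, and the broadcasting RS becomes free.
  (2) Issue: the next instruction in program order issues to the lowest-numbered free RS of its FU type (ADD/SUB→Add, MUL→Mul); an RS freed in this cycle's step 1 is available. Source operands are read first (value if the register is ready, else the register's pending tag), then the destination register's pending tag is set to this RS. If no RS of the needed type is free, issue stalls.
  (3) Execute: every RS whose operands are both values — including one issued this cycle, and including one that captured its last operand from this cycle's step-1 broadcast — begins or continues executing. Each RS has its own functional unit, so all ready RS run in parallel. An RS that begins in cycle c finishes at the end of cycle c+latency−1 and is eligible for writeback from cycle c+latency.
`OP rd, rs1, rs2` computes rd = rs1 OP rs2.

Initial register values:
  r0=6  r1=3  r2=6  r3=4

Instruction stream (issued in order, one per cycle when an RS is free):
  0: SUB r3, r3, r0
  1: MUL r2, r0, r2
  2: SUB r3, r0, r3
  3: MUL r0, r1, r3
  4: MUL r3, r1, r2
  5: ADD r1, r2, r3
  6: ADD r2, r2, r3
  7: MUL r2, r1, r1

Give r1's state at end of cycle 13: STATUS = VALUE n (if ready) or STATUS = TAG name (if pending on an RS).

STATUS = VALUE 144

  c1: issue SUB r3<-Add1  regs: r0:6,r1:3,r2:6,r3:Add1
  c2: issue MUL r2<-Mul1  regs: r0:6,r1:3,r2:Mul1,r3:Add1
  c3: CDB Add1=-2; issue SUB r3<-Add1  regs: r0:6,r1:3,r2:Mul1,r3:Add1
  c4: issue MUL r0<-Mul2  regs: r0:Mul2,r1:3,r2:Mul1,r3:Add1
  c5: CDB Add1=8; stall  regs: r0:Mul2,r1:3,r2:Mul1,r3:8
  c6: CDB Mul1=36; issue MUL r3<-Mul1  regs: r0:Mul2,r1:3,r2:36,r3:Mul1
  c7: issue ADD r1<-Add1  regs: r0:Mul2,r1:Add1,r2:36,r3:Mul1
  c8: issue ADD r2<-Add2  regs: r0:Mul2,r1:Add1,r2:Add2,r3:Mul1
  c9: CDB Mul2=24; issue MUL r2<-Mul2  regs: r0:24,r1:Add1,r2:Mul2,r3:Mul1
  c10: CDB Mul1=108  regs: r0:24,r1:Add1,r2:Mul2,r3:108
  c11: -  regs: r0:24,r1:Add1,r2:Mul2,r3:108
  c12: CDB Add1=144  regs: r0:24,r1:144,r2:Mul2,r3:108
  c13: CDB Add2=144  regs: r0:24,r1:144,r2:Mul2,r3:108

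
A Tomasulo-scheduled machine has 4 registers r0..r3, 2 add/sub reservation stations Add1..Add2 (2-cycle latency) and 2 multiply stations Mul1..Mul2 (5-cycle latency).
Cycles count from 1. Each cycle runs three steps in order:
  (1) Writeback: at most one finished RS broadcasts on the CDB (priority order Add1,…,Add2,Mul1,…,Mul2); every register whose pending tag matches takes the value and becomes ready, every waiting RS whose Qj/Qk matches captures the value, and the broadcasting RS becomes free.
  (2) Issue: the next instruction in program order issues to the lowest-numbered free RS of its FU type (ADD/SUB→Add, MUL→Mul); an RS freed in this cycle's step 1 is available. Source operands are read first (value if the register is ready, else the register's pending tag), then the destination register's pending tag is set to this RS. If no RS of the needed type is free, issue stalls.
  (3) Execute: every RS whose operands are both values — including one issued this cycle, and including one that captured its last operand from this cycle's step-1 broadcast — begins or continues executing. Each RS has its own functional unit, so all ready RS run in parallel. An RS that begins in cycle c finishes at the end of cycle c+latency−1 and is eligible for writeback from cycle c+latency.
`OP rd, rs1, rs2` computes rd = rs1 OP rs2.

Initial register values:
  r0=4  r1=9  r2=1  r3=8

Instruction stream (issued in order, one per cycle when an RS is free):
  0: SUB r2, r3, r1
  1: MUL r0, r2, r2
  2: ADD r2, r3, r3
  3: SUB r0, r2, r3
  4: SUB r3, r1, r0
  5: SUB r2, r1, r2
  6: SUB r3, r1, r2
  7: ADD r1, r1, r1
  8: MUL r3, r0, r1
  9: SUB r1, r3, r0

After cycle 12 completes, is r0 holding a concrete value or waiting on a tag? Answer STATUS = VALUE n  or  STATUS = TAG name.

STATUS = VALUE 8

  c1: issue SUB r2<-Add1  regs: r0:4,r1:9,r2:Add1,r3:8
  c2: issue MUL r0<-Mul1  regs: r0:Mul1,r1:9,r2:Add1,r3:8
  c3: CDB Add1=-1; issue ADD r2<-Add1  regs: r0:Mul1,r1:9,r2:Add1,r3:8
  c4: issue SUB r0<-Add2  regs: r0:Add2,r1:9,r2:Add1,r3:8
  c5: CDB Add1=16; issue SUB r3<-Add1  regs: r0:Add2,r1:9,r2:16,r3:Add1
  c6: stall  regs: r0:Add2,r1:9,r2:16,r3:Add1
  c7: CDB Add2=8; issue SUB r2<-Add2  regs: r0:8,r1:9,r2:Add2,r3:Add1
  c8: CDB Mul1=1; stall  regs: r0:8,r1:9,r2:Add2,r3:Add1
  c9: CDB Add1=1; issue SUB r3<-Add1  regs: r0:8,r1:9,r2:Add2,r3:Add1
  c10: CDB Add2=-7; issue ADD r1<-Add2  regs: r0:8,r1:Add2,r2:-7,r3:Add1
  c11: issue MUL r3<-Mul1  regs: r0:8,r1:Add2,r2:-7,r3:Mul1
  c12: CDB Add1=16; issue SUB r1<-Add1  regs: r0:8,r1:Add1,r2:-7,r3:Mul1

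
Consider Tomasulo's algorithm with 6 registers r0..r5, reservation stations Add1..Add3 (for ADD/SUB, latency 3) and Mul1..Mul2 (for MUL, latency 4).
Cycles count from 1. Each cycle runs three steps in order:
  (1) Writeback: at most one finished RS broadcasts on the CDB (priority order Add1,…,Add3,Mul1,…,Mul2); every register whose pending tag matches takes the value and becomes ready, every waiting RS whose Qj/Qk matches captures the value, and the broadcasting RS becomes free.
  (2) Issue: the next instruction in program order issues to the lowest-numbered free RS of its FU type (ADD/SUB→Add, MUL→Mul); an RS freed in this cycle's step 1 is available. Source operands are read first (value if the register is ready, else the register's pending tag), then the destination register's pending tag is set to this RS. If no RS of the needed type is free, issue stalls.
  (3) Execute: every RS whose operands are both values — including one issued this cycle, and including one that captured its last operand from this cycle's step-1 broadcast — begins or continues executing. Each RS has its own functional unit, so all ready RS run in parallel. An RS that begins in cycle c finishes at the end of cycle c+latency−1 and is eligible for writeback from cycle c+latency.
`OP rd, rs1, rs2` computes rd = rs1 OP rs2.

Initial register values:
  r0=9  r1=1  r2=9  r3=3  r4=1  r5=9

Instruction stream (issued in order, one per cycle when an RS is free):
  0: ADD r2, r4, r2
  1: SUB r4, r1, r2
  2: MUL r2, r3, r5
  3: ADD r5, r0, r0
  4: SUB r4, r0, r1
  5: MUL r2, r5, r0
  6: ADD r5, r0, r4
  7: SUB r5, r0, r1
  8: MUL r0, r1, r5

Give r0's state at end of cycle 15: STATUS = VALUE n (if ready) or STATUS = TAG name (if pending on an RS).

  c1: issue ADD r2<-Add1  regs: r0:9,r1:1,r2:Add1,r3:3,r4:1,r5:9
  c2: issue SUB r4<-Add2  regs: r0:9,r1:1,r2:Add1,r3:3,r4:Add2,r5:9
  c3: issue MUL r2<-Mul1  regs: r0:9,r1:1,r2:Mul1,r3:3,r4:Add2,r5:9
  c4: CDB Add1=10; issue ADD r5<-Add1  regs: r0:9,r1:1,r2:Mul1,r3:3,r4:Add2,r5:Add1
  c5: issue SUB r4<-Add3  regs: r0:9,r1:1,r2:Mul1,r3:3,r4:Add3,r5:Add1
  c6: issue MUL r2<-Mul2  regs: r0:9,r1:1,r2:Mul2,r3:3,r4:Add3,r5:Add1
  c7: CDB Add1=18; issue ADD r5<-Add1  regs: r0:9,r1:1,r2:Mul2,r3:3,r4:Add3,r5:Add1
  c8: CDB Add2=-9; issue SUB r5<-Add2  regs: r0:9,r1:1,r2:Mul2,r3:3,r4:Add3,r5:Add2
  c9: CDB Add3=8; stall  regs: r0:9,r1:1,r2:Mul2,r3:3,r4:8,r5:Add2
  c10: CDB Mul1=27; issue MUL r0<-Mul1  regs: r0:Mul1,r1:1,r2:Mul2,r3:3,r4:8,r5:Add2
  c11: CDB Add2=8  regs: r0:Mul1,r1:1,r2:Mul2,r3:3,r4:8,r5:8
  c12: CDB Add1=17  regs: r0:Mul1,r1:1,r2:Mul2,r3:3,r4:8,r5:8
  c13: CDB Mul2=162  regs: r0:Mul1,r1:1,r2:162,r3:3,r4:8,r5:8
  c14: -  regs: r0:Mul1,r1:1,r2:162,r3:3,r4:8,r5:8
  c15: CDB Mul1=8  regs: r0:8,r1:1,r2:162,r3:3,r4:8,r5:8

STATUS = VALUE 8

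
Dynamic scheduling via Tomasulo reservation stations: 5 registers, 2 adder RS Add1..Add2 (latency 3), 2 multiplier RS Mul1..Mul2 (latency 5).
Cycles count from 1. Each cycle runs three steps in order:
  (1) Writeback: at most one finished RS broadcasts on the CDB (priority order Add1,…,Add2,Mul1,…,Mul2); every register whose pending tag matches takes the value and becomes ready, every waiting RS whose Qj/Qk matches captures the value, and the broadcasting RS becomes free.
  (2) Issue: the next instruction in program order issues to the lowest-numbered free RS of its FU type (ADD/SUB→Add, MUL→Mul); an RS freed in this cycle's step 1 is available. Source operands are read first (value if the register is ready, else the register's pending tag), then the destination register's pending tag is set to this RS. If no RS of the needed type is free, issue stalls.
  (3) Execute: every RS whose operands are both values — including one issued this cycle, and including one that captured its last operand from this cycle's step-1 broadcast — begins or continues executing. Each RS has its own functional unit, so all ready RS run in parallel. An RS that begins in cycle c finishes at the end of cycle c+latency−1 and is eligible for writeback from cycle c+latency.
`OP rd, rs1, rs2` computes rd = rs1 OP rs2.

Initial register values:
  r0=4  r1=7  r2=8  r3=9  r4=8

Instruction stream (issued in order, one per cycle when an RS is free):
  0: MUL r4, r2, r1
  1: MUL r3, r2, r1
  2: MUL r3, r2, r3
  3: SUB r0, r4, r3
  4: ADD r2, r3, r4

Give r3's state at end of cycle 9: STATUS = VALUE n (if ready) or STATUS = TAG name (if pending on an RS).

STATUS = TAG Mul1

  c1: issue MUL r4<-Mul1  regs: r0:4,r1:7,r2:8,r3:9,r4:Mul1
  c2: issue MUL r3<-Mul2  regs: r0:4,r1:7,r2:8,r3:Mul2,r4:Mul1
  c3: stall  regs: r0:4,r1:7,r2:8,r3:Mul2,r4:Mul1
  c4: stall  regs: r0:4,r1:7,r2:8,r3:Mul2,r4:Mul1
  c5: stall  regs: r0:4,r1:7,r2:8,r3:Mul2,r4:Mul1
  c6: CDB Mul1=56; issue MUL r3<-Mul1  regs: r0:4,r1:7,r2:8,r3:Mul1,r4:56
  c7: CDB Mul2=56; issue SUB r0<-Add1  regs: r0:Add1,r1:7,r2:8,r3:Mul1,r4:56
  c8: issue ADD r2<-Add2  regs: r0:Add1,r1:7,r2:Add2,r3:Mul1,r4:56
  c9: -  regs: r0:Add1,r1:7,r2:Add2,r3:Mul1,r4:56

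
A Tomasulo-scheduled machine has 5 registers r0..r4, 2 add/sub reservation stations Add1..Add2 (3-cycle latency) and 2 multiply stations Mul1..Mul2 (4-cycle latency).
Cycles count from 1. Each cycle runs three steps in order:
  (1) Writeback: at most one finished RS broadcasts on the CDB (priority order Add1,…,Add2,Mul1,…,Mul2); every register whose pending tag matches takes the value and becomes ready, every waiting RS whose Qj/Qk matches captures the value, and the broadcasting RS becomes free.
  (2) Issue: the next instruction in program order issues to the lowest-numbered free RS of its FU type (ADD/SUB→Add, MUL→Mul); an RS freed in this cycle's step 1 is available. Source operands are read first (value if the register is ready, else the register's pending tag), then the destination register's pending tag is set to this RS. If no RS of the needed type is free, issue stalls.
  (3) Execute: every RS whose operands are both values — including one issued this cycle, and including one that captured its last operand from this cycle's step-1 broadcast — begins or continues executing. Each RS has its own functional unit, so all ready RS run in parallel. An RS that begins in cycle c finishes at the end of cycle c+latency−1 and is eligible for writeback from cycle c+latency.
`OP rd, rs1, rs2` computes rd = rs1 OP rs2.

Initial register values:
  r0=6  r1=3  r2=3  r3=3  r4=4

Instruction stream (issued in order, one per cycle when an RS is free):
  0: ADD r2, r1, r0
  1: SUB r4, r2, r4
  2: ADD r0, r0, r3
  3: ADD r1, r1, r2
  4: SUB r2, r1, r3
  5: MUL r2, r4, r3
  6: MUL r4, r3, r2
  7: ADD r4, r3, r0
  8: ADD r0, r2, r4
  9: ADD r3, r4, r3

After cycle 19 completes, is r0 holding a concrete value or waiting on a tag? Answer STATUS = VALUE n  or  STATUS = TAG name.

cycle 1: issue ADD r2<-Add1 // r0:6,r1:3,r2:Add1,r3:3,r4:4
cycle 2: issue SUB r4<-Add2 // r0:6,r1:3,r2:Add1,r3:3,r4:Add2
cycle 3: stall // r0:6,r1:3,r2:Add1,r3:3,r4:Add2
cycle 4: CDB Add1=9; issue ADD r0<-Add1 // r0:Add1,r1:3,r2:9,r3:3,r4:Add2
cycle 5: stall // r0:Add1,r1:3,r2:9,r3:3,r4:Add2
cycle 6: stall // r0:Add1,r1:3,r2:9,r3:3,r4:Add2
cycle 7: CDB Add1=9; issue ADD r1<-Add1 // r0:9,r1:Add1,r2:9,r3:3,r4:Add2
cycle 8: CDB Add2=5; issue SUB r2<-Add2 // r0:9,r1:Add1,r2:Add2,r3:3,r4:5
cycle 9: issue MUL r2<-Mul1 // r0:9,r1:Add1,r2:Mul1,r3:3,r4:5
cycle 10: CDB Add1=12; issue MUL r4<-Mul2 // r0:9,r1:12,r2:Mul1,r3:3,r4:Mul2
cycle 11: issue ADD r4<-Add1 // r0:9,r1:12,r2:Mul1,r3:3,r4:Add1
cycle 12: stall // r0:9,r1:12,r2:Mul1,r3:3,r4:Add1
cycle 13: CDB Add2=9; issue ADD r0<-Add2 // r0:Add2,r1:12,r2:Mul1,r3:3,r4:Add1
cycle 14: CDB Add1=12; issue ADD r3<-Add1 // r0:Add2,r1:12,r2:Mul1,r3:Add1,r4:12
cycle 15: CDB Mul1=15 // r0:Add2,r1:12,r2:15,r3:Add1,r4:12
cycle 16: - // r0:Add2,r1:12,r2:15,r3:Add1,r4:12
cycle 17: CDB Add1=15 // r0:Add2,r1:12,r2:15,r3:15,r4:12
cycle 18: CDB Add2=27 // r0:27,r1:12,r2:15,r3:15,r4:12
cycle 19: CDB Mul2=45 // r0:27,r1:12,r2:15,r3:15,r4:12

STATUS = VALUE 27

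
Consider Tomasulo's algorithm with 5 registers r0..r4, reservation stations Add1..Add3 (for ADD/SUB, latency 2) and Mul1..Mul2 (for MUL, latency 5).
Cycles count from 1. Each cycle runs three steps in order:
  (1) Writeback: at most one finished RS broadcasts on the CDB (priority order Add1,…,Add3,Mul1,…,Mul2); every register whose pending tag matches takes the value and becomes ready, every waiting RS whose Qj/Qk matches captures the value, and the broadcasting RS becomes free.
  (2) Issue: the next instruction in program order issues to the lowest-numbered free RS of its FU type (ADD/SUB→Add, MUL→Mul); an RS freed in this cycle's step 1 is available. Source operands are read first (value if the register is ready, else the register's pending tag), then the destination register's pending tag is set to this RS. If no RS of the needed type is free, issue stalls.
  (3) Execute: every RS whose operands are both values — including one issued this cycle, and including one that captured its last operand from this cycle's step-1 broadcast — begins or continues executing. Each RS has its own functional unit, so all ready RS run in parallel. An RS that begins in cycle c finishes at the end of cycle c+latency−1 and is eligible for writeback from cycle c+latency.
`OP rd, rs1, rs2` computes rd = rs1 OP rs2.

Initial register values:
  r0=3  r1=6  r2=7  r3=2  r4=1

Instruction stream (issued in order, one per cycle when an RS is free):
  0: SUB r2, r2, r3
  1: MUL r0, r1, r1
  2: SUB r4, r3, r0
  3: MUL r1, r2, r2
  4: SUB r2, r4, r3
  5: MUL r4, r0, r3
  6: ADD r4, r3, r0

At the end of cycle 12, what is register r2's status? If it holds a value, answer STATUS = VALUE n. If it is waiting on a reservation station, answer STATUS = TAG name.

  c1: issue SUB r2<-Add1  regs: r0:3,r1:6,r2:Add1,r3:2,r4:1
  c2: issue MUL r0<-Mul1  regs: r0:Mul1,r1:6,r2:Add1,r3:2,r4:1
  c3: CDB Add1=5; issue SUB r4<-Add1  regs: r0:Mul1,r1:6,r2:5,r3:2,r4:Add1
  c4: issue MUL r1<-Mul2  regs: r0:Mul1,r1:Mul2,r2:5,r3:2,r4:Add1
  c5: issue SUB r2<-Add2  regs: r0:Mul1,r1:Mul2,r2:Add2,r3:2,r4:Add1
  c6: stall  regs: r0:Mul1,r1:Mul2,r2:Add2,r3:2,r4:Add1
  c7: CDB Mul1=36; issue MUL r4<-Mul1  regs: r0:36,r1:Mul2,r2:Add2,r3:2,r4:Mul1
  c8: issue ADD r4<-Add3  regs: r0:36,r1:Mul2,r2:Add2,r3:2,r4:Add3
  c9: CDB Add1=-34  regs: r0:36,r1:Mul2,r2:Add2,r3:2,r4:Add3
  c10: CDB Add3=38  regs: r0:36,r1:Mul2,r2:Add2,r3:2,r4:38
  c11: CDB Add2=-36  regs: r0:36,r1:Mul2,r2:-36,r3:2,r4:38
  c12: CDB Mul1=72  regs: r0:36,r1:Mul2,r2:-36,r3:2,r4:38

STATUS = VALUE -36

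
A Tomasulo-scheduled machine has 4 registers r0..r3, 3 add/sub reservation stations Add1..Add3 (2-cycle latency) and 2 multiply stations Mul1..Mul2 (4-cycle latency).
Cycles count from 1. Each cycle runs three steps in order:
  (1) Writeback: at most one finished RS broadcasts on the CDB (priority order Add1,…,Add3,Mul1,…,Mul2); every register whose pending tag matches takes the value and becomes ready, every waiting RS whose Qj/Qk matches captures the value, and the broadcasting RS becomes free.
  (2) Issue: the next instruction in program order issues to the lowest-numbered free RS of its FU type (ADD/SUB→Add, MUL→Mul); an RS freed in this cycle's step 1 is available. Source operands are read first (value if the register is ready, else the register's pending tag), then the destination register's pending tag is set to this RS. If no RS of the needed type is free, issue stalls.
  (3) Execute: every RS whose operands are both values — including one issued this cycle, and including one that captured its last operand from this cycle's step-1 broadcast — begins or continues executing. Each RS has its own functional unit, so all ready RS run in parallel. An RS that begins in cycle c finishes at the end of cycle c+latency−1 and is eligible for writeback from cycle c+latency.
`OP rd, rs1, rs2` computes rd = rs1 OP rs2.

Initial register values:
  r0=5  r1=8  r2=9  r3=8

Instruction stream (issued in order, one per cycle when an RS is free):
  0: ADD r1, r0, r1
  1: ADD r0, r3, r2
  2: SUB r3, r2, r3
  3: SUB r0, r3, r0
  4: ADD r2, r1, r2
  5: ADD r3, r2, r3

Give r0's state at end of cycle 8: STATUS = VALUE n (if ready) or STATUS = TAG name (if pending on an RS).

  c1: issue ADD r1<-Add1  regs: r0:5,r1:Add1,r2:9,r3:8
  c2: issue ADD r0<-Add2  regs: r0:Add2,r1:Add1,r2:9,r3:8
  c3: CDB Add1=13; issue SUB r3<-Add1  regs: r0:Add2,r1:13,r2:9,r3:Add1
  c4: CDB Add2=17; issue SUB r0<-Add2  regs: r0:Add2,r1:13,r2:9,r3:Add1
  c5: CDB Add1=1; issue ADD r2<-Add1  regs: r0:Add2,r1:13,r2:Add1,r3:1
  c6: issue ADD r3<-Add3  regs: r0:Add2,r1:13,r2:Add1,r3:Add3
  c7: CDB Add1=22  regs: r0:Add2,r1:13,r2:22,r3:Add3
  c8: CDB Add2=-16  regs: r0:-16,r1:13,r2:22,r3:Add3

STATUS = VALUE -16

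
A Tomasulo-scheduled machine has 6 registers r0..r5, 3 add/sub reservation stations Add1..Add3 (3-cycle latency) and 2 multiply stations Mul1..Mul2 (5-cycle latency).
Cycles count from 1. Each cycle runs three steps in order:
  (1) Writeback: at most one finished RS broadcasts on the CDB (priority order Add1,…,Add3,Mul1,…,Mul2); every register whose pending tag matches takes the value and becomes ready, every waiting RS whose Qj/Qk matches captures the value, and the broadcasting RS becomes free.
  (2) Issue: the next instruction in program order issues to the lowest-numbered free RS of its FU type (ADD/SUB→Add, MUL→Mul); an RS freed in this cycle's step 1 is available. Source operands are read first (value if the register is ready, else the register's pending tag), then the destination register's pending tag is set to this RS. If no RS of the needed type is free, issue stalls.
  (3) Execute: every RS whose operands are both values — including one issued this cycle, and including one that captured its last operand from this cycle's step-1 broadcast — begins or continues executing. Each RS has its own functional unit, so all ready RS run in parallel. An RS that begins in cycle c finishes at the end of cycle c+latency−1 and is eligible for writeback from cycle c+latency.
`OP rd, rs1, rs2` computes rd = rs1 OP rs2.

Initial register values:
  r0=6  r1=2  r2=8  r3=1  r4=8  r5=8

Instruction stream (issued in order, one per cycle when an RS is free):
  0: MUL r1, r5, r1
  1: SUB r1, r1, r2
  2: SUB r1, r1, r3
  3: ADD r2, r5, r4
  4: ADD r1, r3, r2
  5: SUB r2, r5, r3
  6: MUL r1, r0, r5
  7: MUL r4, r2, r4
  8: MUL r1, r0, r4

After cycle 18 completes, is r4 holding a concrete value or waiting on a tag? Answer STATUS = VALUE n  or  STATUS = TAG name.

  c1: issue MUL r1<-Mul1  regs: r0:6,r1:Mul1,r2:8,r3:1,r4:8,r5:8
  c2: issue SUB r1<-Add1  regs: r0:6,r1:Add1,r2:8,r3:1,r4:8,r5:8
  c3: issue SUB r1<-Add2  regs: r0:6,r1:Add2,r2:8,r3:1,r4:8,r5:8
  c4: issue ADD r2<-Add3  regs: r0:6,r1:Add2,r2:Add3,r3:1,r4:8,r5:8
  c5: stall  regs: r0:6,r1:Add2,r2:Add3,r3:1,r4:8,r5:8
  c6: CDB Mul1=16; stall  regs: r0:6,r1:Add2,r2:Add3,r3:1,r4:8,r5:8
  c7: CDB Add3=16; issue ADD r1<-Add3  regs: r0:6,r1:Add3,r2:16,r3:1,r4:8,r5:8
  c8: stall  regs: r0:6,r1:Add3,r2:16,r3:1,r4:8,r5:8
  c9: CDB Add1=8; issue SUB r2<-Add1  regs: r0:6,r1:Add3,r2:Add1,r3:1,r4:8,r5:8
  c10: CDB Add3=17; issue MUL r1<-Mul1  regs: r0:6,r1:Mul1,r2:Add1,r3:1,r4:8,r5:8
  c11: issue MUL r4<-Mul2  regs: r0:6,r1:Mul1,r2:Add1,r3:1,r4:Mul2,r5:8
  c12: CDB Add1=7; stall  regs: r0:6,r1:Mul1,r2:7,r3:1,r4:Mul2,r5:8
  c13: CDB Add2=7; stall  regs: r0:6,r1:Mul1,r2:7,r3:1,r4:Mul2,r5:8
  c14: stall  regs: r0:6,r1:Mul1,r2:7,r3:1,r4:Mul2,r5:8
  c15: CDB Mul1=48; issue MUL r1<-Mul1  regs: r0:6,r1:Mul1,r2:7,r3:1,r4:Mul2,r5:8
  c16: -  regs: r0:6,r1:Mul1,r2:7,r3:1,r4:Mul2,r5:8
  c17: CDB Mul2=56  regs: r0:6,r1:Mul1,r2:7,r3:1,r4:56,r5:8
  c18: -  regs: r0:6,r1:Mul1,r2:7,r3:1,r4:56,r5:8

STATUS = VALUE 56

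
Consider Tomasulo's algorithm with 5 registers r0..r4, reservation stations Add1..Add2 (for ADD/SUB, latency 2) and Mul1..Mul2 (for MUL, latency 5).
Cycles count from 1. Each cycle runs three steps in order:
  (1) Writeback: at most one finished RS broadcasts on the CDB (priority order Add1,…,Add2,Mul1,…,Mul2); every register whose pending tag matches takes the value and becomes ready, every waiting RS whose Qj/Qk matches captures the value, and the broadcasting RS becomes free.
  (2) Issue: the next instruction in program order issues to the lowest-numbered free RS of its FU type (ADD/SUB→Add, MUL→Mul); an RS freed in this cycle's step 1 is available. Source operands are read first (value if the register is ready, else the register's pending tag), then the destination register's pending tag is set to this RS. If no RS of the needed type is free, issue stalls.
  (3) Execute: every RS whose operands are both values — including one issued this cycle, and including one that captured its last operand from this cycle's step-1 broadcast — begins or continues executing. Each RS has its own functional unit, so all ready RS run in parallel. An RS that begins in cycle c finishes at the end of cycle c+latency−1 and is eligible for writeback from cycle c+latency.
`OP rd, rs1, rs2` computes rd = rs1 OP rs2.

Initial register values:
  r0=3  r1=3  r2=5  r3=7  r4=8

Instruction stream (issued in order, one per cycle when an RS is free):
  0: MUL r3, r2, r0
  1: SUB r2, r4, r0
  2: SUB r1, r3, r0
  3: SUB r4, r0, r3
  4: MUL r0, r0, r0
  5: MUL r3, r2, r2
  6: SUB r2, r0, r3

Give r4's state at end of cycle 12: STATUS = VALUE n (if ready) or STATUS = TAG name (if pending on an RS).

  c1: issue MUL r3<-Mul1  regs: r0:3,r1:3,r2:5,r3:Mul1,r4:8
  c2: issue SUB r2<-Add1  regs: r0:3,r1:3,r2:Add1,r3:Mul1,r4:8
  c3: issue SUB r1<-Add2  regs: r0:3,r1:Add2,r2:Add1,r3:Mul1,r4:8
  c4: CDB Add1=5; issue SUB r4<-Add1  regs: r0:3,r1:Add2,r2:5,r3:Mul1,r4:Add1
  c5: issue MUL r0<-Mul2  regs: r0:Mul2,r1:Add2,r2:5,r3:Mul1,r4:Add1
  c6: CDB Mul1=15; issue MUL r3<-Mul1  regs: r0:Mul2,r1:Add2,r2:5,r3:Mul1,r4:Add1
  c7: stall  regs: r0:Mul2,r1:Add2,r2:5,r3:Mul1,r4:Add1
  c8: CDB Add1=-12; issue SUB r2<-Add1  regs: r0:Mul2,r1:Add2,r2:Add1,r3:Mul1,r4:-12
  c9: CDB Add2=12  regs: r0:Mul2,r1:12,r2:Add1,r3:Mul1,r4:-12
  c10: CDB Mul2=9  regs: r0:9,r1:12,r2:Add1,r3:Mul1,r4:-12
  c11: CDB Mul1=25  regs: r0:9,r1:12,r2:Add1,r3:25,r4:-12
  c12: -  regs: r0:9,r1:12,r2:Add1,r3:25,r4:-12

STATUS = VALUE -12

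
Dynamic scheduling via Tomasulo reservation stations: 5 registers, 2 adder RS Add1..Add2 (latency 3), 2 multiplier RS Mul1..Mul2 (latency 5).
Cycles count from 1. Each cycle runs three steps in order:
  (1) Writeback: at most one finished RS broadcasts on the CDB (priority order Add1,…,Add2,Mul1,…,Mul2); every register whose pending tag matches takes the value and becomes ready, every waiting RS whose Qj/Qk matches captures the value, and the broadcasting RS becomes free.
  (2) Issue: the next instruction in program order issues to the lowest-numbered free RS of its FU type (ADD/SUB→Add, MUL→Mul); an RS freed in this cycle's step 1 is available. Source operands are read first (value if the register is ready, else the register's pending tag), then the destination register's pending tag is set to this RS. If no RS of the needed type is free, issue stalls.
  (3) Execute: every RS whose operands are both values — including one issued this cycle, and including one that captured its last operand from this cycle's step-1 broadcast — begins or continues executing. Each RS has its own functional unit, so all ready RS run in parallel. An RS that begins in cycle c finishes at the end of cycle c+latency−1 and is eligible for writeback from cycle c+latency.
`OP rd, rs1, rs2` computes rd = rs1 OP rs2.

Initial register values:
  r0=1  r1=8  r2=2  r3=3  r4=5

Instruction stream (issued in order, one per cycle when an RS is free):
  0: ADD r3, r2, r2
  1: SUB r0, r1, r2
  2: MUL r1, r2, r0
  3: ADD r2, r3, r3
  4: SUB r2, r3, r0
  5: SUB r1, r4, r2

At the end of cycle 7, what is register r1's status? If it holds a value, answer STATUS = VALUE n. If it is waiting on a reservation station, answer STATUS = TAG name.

  c1: issue ADD r3<-Add1  regs: r0:1,r1:8,r2:2,r3:Add1,r4:5
  c2: issue SUB r0<-Add2  regs: r0:Add2,r1:8,r2:2,r3:Add1,r4:5
  c3: issue MUL r1<-Mul1  regs: r0:Add2,r1:Mul1,r2:2,r3:Add1,r4:5
  c4: CDB Add1=4; issue ADD r2<-Add1  regs: r0:Add2,r1:Mul1,r2:Add1,r3:4,r4:5
  c5: CDB Add2=6; issue SUB r2<-Add2  regs: r0:6,r1:Mul1,r2:Add2,r3:4,r4:5
  c6: stall  regs: r0:6,r1:Mul1,r2:Add2,r3:4,r4:5
  c7: CDB Add1=8; issue SUB r1<-Add1  regs: r0:6,r1:Add1,r2:Add2,r3:4,r4:5

STATUS = TAG Add1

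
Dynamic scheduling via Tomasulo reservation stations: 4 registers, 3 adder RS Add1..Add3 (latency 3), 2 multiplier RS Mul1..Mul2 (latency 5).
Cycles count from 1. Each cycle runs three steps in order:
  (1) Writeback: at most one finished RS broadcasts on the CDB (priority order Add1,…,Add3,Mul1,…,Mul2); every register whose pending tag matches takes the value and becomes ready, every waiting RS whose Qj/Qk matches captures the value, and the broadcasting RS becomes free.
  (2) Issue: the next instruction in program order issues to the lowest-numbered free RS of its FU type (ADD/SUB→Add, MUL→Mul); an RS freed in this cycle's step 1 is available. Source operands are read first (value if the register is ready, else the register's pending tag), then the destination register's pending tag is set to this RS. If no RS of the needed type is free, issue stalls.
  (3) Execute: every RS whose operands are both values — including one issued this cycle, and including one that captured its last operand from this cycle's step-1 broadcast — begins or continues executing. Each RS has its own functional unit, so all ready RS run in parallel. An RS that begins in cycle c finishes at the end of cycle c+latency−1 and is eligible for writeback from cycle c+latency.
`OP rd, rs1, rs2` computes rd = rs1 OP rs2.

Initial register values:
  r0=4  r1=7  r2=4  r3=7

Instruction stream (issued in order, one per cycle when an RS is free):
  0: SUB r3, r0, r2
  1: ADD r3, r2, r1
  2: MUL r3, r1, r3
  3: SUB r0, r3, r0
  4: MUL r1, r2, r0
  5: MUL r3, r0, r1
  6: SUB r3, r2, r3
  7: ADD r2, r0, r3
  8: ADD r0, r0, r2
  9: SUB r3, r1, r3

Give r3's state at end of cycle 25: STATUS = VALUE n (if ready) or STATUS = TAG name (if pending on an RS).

  c1: issue SUB r3<-Add1  regs: r0:4,r1:7,r2:4,r3:Add1
  c2: issue ADD r3<-Add2  regs: r0:4,r1:7,r2:4,r3:Add2
  c3: issue MUL r3<-Mul1  regs: r0:4,r1:7,r2:4,r3:Mul1
  c4: CDB Add1=0; issue SUB r0<-Add1  regs: r0:Add1,r1:7,r2:4,r3:Mul1
  c5: CDB Add2=11; issue MUL r1<-Mul2  regs: r0:Add1,r1:Mul2,r2:4,r3:Mul1
  c6: stall  regs: r0:Add1,r1:Mul2,r2:4,r3:Mul1
  c7: stall  regs: r0:Add1,r1:Mul2,r2:4,r3:Mul1
  c8: stall  regs: r0:Add1,r1:Mul2,r2:4,r3:Mul1
  c9: stall  regs: r0:Add1,r1:Mul2,r2:4,r3:Mul1
  c10: CDB Mul1=77; issue MUL r3<-Mul1  regs: r0:Add1,r1:Mul2,r2:4,r3:Mul1
  c11: issue SUB r3<-Add2  regs: r0:Add1,r1:Mul2,r2:4,r3:Add2
  c12: issue ADD r2<-Add3  regs: r0:Add1,r1:Mul2,r2:Add3,r3:Add2
  c13: CDB Add1=73; issue ADD r0<-Add1  regs: r0:Add1,r1:Mul2,r2:Add3,r3:Add2
  c14: stall  regs: r0:Add1,r1:Mul2,r2:Add3,r3:Add2
  c15: stall  regs: r0:Add1,r1:Mul2,r2:Add3,r3:Add2
  c16: stall  regs: r0:Add1,r1:Mul2,r2:Add3,r3:Add2
  c17: stall  regs: r0:Add1,r1:Mul2,r2:Add3,r3:Add2
  c18: CDB Mul2=292; stall  regs: r0:Add1,r1:292,r2:Add3,r3:Add2
  c19: stall  regs: r0:Add1,r1:292,r2:Add3,r3:Add2
  c20: stall  regs: r0:Add1,r1:292,r2:Add3,r3:Add2
  c21: stall  regs: r0:Add1,r1:292,r2:Add3,r3:Add2
  c22: stall  regs: r0:Add1,r1:292,r2:Add3,r3:Add2
  c23: CDB Mul1=21316; stall  regs: r0:Add1,r1:292,r2:Add3,r3:Add2
  c24: stall  regs: r0:Add1,r1:292,r2:Add3,r3:Add2
  c25: stall  regs: r0:Add1,r1:292,r2:Add3,r3:Add2

STATUS = TAG Add2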